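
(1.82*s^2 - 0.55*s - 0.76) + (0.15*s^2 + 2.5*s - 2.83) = 1.97*s^2 + 1.95*s - 3.59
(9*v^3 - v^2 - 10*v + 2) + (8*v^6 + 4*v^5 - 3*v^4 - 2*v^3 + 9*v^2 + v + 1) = 8*v^6 + 4*v^5 - 3*v^4 + 7*v^3 + 8*v^2 - 9*v + 3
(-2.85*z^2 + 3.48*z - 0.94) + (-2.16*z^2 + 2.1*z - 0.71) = -5.01*z^2 + 5.58*z - 1.65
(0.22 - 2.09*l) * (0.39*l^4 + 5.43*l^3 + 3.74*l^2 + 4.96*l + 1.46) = -0.8151*l^5 - 11.2629*l^4 - 6.622*l^3 - 9.5436*l^2 - 1.9602*l + 0.3212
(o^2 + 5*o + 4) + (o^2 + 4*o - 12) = 2*o^2 + 9*o - 8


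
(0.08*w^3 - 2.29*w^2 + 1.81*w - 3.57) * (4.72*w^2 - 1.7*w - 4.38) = 0.3776*w^5 - 10.9448*w^4 + 12.0858*w^3 - 9.8972*w^2 - 1.8588*w + 15.6366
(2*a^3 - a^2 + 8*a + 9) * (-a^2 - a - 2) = -2*a^5 - a^4 - 11*a^3 - 15*a^2 - 25*a - 18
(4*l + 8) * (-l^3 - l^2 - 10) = -4*l^4 - 12*l^3 - 8*l^2 - 40*l - 80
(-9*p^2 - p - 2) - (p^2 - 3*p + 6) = -10*p^2 + 2*p - 8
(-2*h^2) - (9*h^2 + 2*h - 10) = -11*h^2 - 2*h + 10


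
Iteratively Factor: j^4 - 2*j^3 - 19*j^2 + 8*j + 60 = (j + 2)*(j^3 - 4*j^2 - 11*j + 30) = (j + 2)*(j + 3)*(j^2 - 7*j + 10) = (j - 5)*(j + 2)*(j + 3)*(j - 2)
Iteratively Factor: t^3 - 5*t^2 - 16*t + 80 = (t - 5)*(t^2 - 16) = (t - 5)*(t - 4)*(t + 4)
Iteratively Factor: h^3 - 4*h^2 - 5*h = (h + 1)*(h^2 - 5*h) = (h - 5)*(h + 1)*(h)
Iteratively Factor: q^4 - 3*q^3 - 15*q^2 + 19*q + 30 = (q + 3)*(q^3 - 6*q^2 + 3*q + 10) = (q - 2)*(q + 3)*(q^2 - 4*q - 5) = (q - 5)*(q - 2)*(q + 3)*(q + 1)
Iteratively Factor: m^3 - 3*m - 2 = (m + 1)*(m^2 - m - 2) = (m + 1)^2*(m - 2)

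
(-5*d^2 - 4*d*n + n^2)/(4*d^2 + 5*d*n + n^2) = (-5*d + n)/(4*d + n)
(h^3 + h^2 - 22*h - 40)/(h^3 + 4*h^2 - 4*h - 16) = (h - 5)/(h - 2)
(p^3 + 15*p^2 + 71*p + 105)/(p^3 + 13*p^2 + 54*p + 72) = (p^2 + 12*p + 35)/(p^2 + 10*p + 24)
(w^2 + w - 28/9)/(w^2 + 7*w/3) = (w - 4/3)/w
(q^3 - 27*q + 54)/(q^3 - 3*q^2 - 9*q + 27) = (q + 6)/(q + 3)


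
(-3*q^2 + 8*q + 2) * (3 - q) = 3*q^3 - 17*q^2 + 22*q + 6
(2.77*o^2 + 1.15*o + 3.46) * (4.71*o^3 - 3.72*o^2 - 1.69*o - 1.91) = 13.0467*o^5 - 4.8879*o^4 + 7.3373*o^3 - 20.1054*o^2 - 8.0439*o - 6.6086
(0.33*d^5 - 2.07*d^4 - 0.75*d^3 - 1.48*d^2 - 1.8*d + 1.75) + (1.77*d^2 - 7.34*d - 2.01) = 0.33*d^5 - 2.07*d^4 - 0.75*d^3 + 0.29*d^2 - 9.14*d - 0.26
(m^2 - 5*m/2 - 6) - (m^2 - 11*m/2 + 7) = 3*m - 13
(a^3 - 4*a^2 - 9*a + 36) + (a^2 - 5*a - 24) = a^3 - 3*a^2 - 14*a + 12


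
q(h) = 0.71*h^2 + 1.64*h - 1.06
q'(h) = 1.42*h + 1.64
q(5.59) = 30.29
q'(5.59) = 9.58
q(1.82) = 4.28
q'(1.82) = 4.22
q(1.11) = 1.64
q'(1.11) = 3.22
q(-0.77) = -1.90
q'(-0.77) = 0.55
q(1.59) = 3.34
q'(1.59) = 3.90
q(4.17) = 18.12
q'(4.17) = 7.56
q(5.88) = 33.13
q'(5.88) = 9.99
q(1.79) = 4.15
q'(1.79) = 4.18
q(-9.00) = 41.69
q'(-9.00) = -11.14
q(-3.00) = 0.41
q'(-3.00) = -2.62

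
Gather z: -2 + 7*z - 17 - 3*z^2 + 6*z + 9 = -3*z^2 + 13*z - 10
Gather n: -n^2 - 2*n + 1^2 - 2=-n^2 - 2*n - 1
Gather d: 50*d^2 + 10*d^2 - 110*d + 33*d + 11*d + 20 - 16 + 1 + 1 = 60*d^2 - 66*d + 6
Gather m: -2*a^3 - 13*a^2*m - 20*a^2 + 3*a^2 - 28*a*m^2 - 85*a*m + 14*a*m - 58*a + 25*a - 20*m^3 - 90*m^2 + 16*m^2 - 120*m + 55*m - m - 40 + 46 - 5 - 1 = -2*a^3 - 17*a^2 - 33*a - 20*m^3 + m^2*(-28*a - 74) + m*(-13*a^2 - 71*a - 66)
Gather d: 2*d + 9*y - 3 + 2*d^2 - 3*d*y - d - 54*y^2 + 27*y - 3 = 2*d^2 + d*(1 - 3*y) - 54*y^2 + 36*y - 6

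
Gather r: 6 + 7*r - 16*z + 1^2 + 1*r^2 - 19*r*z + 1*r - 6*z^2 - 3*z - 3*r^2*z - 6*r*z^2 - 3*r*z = r^2*(1 - 3*z) + r*(-6*z^2 - 22*z + 8) - 6*z^2 - 19*z + 7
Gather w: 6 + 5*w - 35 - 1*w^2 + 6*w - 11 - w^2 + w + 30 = -2*w^2 + 12*w - 10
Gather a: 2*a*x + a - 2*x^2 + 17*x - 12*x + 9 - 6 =a*(2*x + 1) - 2*x^2 + 5*x + 3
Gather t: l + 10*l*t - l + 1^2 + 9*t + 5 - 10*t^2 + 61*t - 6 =-10*t^2 + t*(10*l + 70)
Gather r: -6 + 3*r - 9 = 3*r - 15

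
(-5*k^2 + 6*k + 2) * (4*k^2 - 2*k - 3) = -20*k^4 + 34*k^3 + 11*k^2 - 22*k - 6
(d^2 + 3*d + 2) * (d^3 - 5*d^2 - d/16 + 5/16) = d^5 - 2*d^4 - 209*d^3/16 - 79*d^2/8 + 13*d/16 + 5/8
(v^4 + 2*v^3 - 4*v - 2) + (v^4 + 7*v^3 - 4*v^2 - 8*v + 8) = 2*v^4 + 9*v^3 - 4*v^2 - 12*v + 6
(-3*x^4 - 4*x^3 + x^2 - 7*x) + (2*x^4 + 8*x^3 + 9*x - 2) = -x^4 + 4*x^3 + x^2 + 2*x - 2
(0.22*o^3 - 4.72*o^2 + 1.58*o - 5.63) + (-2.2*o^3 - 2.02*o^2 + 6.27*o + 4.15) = -1.98*o^3 - 6.74*o^2 + 7.85*o - 1.48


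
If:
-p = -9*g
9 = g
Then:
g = 9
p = 81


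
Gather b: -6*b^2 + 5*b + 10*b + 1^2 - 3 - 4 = -6*b^2 + 15*b - 6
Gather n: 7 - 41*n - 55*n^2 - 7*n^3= -7*n^3 - 55*n^2 - 41*n + 7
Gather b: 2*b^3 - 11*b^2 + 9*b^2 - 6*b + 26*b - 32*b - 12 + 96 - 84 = 2*b^3 - 2*b^2 - 12*b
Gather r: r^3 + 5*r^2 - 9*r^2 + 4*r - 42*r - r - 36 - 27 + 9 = r^3 - 4*r^2 - 39*r - 54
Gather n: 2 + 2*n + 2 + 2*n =4*n + 4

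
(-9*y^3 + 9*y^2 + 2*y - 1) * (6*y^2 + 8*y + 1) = -54*y^5 - 18*y^4 + 75*y^3 + 19*y^2 - 6*y - 1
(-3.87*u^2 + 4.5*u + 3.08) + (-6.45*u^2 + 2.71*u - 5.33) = -10.32*u^2 + 7.21*u - 2.25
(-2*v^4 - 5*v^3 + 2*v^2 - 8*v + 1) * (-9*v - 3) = 18*v^5 + 51*v^4 - 3*v^3 + 66*v^2 + 15*v - 3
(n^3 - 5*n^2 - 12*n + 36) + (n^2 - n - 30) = n^3 - 4*n^2 - 13*n + 6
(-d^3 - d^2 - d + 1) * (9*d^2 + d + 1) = -9*d^5 - 10*d^4 - 11*d^3 + 7*d^2 + 1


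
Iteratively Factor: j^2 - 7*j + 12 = (j - 4)*(j - 3)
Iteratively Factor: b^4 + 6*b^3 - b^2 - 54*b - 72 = (b + 4)*(b^3 + 2*b^2 - 9*b - 18) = (b - 3)*(b + 4)*(b^2 + 5*b + 6) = (b - 3)*(b + 2)*(b + 4)*(b + 3)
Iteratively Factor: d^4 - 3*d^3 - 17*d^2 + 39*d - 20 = (d - 1)*(d^3 - 2*d^2 - 19*d + 20) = (d - 1)*(d + 4)*(d^2 - 6*d + 5) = (d - 5)*(d - 1)*(d + 4)*(d - 1)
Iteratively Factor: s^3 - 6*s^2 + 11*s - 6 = (s - 3)*(s^2 - 3*s + 2) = (s - 3)*(s - 1)*(s - 2)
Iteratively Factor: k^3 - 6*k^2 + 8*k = (k)*(k^2 - 6*k + 8) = k*(k - 2)*(k - 4)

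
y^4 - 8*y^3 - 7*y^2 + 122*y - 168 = (y - 7)*(y - 3)*(y - 2)*(y + 4)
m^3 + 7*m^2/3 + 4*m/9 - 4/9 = (m - 1/3)*(m + 2/3)*(m + 2)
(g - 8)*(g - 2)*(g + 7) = g^3 - 3*g^2 - 54*g + 112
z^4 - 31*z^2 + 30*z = z*(z - 5)*(z - 1)*(z + 6)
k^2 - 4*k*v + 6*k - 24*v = (k + 6)*(k - 4*v)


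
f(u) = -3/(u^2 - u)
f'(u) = -3*(1 - 2*u)/(u^2 - u)^2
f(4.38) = -0.20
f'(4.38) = 0.11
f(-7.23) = -0.05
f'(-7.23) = -0.01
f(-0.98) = -1.55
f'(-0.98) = -2.36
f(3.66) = -0.31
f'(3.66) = 0.20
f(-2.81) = -0.28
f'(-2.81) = -0.17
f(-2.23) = -0.42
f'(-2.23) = -0.32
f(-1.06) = -1.37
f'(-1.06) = -1.96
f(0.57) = 12.24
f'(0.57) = 6.99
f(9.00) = -0.04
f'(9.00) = 0.01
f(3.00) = -0.50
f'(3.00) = 0.42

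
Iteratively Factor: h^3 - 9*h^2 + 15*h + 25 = (h - 5)*(h^2 - 4*h - 5) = (h - 5)^2*(h + 1)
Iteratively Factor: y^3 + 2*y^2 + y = (y)*(y^2 + 2*y + 1) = y*(y + 1)*(y + 1)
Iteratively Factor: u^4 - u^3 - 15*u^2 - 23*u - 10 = (u + 1)*(u^3 - 2*u^2 - 13*u - 10) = (u - 5)*(u + 1)*(u^2 + 3*u + 2) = (u - 5)*(u + 1)*(u + 2)*(u + 1)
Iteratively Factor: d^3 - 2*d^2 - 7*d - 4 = (d - 4)*(d^2 + 2*d + 1) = (d - 4)*(d + 1)*(d + 1)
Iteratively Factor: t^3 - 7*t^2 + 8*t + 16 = (t - 4)*(t^2 - 3*t - 4) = (t - 4)^2*(t + 1)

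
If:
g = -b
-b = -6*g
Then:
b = 0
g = 0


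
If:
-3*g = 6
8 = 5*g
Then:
No Solution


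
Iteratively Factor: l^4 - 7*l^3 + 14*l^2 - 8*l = (l - 2)*(l^3 - 5*l^2 + 4*l) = (l - 2)*(l - 1)*(l^2 - 4*l) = (l - 4)*(l - 2)*(l - 1)*(l)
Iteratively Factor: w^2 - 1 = (w + 1)*(w - 1)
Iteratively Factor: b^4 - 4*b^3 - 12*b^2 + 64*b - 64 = (b - 2)*(b^3 - 2*b^2 - 16*b + 32) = (b - 2)*(b + 4)*(b^2 - 6*b + 8) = (b - 4)*(b - 2)*(b + 4)*(b - 2)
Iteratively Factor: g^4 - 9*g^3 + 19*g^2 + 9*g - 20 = (g - 1)*(g^3 - 8*g^2 + 11*g + 20) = (g - 5)*(g - 1)*(g^2 - 3*g - 4) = (g - 5)*(g - 4)*(g - 1)*(g + 1)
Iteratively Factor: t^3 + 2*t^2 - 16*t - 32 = (t + 2)*(t^2 - 16) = (t + 2)*(t + 4)*(t - 4)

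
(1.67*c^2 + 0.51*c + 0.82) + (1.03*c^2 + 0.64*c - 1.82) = 2.7*c^2 + 1.15*c - 1.0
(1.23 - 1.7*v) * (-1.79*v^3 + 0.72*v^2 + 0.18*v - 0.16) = 3.043*v^4 - 3.4257*v^3 + 0.5796*v^2 + 0.4934*v - 0.1968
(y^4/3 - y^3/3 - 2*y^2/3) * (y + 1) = y^5/3 - y^3 - 2*y^2/3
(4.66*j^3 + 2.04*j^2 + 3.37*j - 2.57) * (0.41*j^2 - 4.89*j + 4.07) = 1.9106*j^5 - 21.951*j^4 + 10.3723*j^3 - 9.2302*j^2 + 26.2832*j - 10.4599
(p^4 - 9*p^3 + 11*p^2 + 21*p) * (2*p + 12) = 2*p^5 - 6*p^4 - 86*p^3 + 174*p^2 + 252*p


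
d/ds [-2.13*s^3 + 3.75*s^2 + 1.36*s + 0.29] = -6.39*s^2 + 7.5*s + 1.36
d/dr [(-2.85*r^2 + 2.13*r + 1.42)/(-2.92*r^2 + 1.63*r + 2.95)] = (1.5741*r^2 - 8.5222*r + 3.9689)/(8.5264*r^4 - 9.5192*r^3 - 14.5711*r^2 + 9.617*r + 8.7025)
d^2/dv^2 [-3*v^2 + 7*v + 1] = -6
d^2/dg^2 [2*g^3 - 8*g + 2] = 12*g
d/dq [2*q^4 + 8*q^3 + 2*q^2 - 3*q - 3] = 8*q^3 + 24*q^2 + 4*q - 3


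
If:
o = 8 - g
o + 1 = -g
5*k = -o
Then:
No Solution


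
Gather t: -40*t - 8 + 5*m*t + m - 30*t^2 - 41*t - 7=m - 30*t^2 + t*(5*m - 81) - 15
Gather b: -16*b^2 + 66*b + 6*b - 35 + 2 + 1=-16*b^2 + 72*b - 32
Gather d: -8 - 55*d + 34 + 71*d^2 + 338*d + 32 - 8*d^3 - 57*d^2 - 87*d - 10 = -8*d^3 + 14*d^2 + 196*d + 48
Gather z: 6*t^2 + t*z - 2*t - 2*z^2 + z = 6*t^2 - 2*t - 2*z^2 + z*(t + 1)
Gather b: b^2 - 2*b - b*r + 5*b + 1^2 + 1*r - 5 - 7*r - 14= b^2 + b*(3 - r) - 6*r - 18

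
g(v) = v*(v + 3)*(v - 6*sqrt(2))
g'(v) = v*(v + 3) + v*(v - 6*sqrt(2)) + (v + 3)*(v - 6*sqrt(2)) = 3*v^2 - 12*sqrt(2)*v + 6*v - 18*sqrt(2)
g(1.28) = -39.47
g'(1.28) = -34.58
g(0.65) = -18.59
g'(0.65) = -31.32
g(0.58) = -16.41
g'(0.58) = -30.81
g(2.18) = -71.20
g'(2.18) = -35.11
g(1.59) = -50.32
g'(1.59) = -35.31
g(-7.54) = -548.57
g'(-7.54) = 227.82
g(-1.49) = 22.44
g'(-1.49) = -2.45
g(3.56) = -115.02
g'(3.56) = -26.49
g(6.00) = -134.21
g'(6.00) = 16.72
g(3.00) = -98.74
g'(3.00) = -31.37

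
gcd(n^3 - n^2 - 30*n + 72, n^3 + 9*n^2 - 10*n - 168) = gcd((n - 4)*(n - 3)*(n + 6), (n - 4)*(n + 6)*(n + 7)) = n^2 + 2*n - 24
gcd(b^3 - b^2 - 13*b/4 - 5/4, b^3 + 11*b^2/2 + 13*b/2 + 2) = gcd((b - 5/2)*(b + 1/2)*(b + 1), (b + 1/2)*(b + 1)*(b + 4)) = b^2 + 3*b/2 + 1/2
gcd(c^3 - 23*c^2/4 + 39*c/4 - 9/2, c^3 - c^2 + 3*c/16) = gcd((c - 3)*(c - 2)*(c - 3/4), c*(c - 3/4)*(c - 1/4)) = c - 3/4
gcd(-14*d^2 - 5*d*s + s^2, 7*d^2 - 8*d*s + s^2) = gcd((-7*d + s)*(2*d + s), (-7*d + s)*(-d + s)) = -7*d + s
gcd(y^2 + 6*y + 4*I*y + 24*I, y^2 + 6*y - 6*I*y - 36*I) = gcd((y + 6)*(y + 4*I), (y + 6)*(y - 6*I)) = y + 6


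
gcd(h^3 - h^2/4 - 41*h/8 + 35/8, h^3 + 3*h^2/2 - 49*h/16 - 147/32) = h - 7/4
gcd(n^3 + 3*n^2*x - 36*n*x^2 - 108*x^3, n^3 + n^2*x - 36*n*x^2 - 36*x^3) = -n^2 + 36*x^2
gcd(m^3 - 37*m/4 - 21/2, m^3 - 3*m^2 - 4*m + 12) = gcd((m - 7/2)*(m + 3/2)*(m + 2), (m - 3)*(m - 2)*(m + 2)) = m + 2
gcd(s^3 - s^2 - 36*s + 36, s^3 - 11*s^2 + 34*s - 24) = s^2 - 7*s + 6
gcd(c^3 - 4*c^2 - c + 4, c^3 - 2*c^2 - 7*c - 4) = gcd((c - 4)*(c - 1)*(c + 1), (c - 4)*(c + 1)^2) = c^2 - 3*c - 4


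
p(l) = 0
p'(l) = 0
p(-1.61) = 0.00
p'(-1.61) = 0.00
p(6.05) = 0.00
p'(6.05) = 0.00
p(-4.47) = 0.00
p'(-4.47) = 0.00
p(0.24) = 0.00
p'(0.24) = 0.00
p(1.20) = 0.00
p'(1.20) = 0.00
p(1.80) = 0.00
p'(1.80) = 0.00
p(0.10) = 0.00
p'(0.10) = 0.00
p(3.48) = 0.00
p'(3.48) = 0.00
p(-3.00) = 0.00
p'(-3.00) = 0.00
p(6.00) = 0.00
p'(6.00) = 0.00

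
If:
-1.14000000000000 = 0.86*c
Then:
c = -1.33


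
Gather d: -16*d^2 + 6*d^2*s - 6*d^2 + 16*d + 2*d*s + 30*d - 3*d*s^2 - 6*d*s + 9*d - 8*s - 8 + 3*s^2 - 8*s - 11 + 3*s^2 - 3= d^2*(6*s - 22) + d*(-3*s^2 - 4*s + 55) + 6*s^2 - 16*s - 22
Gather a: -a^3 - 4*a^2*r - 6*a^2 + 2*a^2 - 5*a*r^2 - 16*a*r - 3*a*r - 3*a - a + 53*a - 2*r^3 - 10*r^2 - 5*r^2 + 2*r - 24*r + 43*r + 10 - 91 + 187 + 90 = -a^3 + a^2*(-4*r - 4) + a*(-5*r^2 - 19*r + 49) - 2*r^3 - 15*r^2 + 21*r + 196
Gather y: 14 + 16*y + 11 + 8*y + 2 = 24*y + 27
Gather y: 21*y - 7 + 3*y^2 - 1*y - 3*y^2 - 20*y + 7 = 0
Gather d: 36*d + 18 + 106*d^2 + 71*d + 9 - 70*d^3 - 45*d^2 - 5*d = -70*d^3 + 61*d^2 + 102*d + 27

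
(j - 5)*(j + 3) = j^2 - 2*j - 15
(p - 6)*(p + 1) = p^2 - 5*p - 6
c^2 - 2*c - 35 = (c - 7)*(c + 5)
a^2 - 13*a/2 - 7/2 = (a - 7)*(a + 1/2)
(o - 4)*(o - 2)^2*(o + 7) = o^4 - o^3 - 36*o^2 + 124*o - 112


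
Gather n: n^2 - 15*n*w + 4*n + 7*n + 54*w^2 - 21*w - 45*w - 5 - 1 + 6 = n^2 + n*(11 - 15*w) + 54*w^2 - 66*w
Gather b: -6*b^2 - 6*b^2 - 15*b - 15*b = -12*b^2 - 30*b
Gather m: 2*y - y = y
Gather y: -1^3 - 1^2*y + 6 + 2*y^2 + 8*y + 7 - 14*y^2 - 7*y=12 - 12*y^2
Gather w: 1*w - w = 0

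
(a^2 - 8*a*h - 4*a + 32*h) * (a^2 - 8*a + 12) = a^4 - 8*a^3*h - 12*a^3 + 96*a^2*h + 44*a^2 - 352*a*h - 48*a + 384*h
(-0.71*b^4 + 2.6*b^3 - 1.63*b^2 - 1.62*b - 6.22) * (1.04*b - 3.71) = -0.7384*b^5 + 5.3381*b^4 - 11.3412*b^3 + 4.3625*b^2 - 0.4586*b + 23.0762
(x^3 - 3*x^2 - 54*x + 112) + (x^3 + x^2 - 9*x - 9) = 2*x^3 - 2*x^2 - 63*x + 103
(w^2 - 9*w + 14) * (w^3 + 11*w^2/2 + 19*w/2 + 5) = w^5 - 7*w^4/2 - 26*w^3 - 7*w^2/2 + 88*w + 70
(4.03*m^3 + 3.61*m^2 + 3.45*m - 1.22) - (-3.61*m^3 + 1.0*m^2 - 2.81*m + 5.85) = 7.64*m^3 + 2.61*m^2 + 6.26*m - 7.07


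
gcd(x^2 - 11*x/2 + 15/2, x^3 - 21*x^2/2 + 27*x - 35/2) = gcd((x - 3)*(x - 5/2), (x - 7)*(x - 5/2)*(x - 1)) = x - 5/2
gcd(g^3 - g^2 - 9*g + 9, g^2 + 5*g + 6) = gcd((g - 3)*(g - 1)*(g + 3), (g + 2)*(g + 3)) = g + 3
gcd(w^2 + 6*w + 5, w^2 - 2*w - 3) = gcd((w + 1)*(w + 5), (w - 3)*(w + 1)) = w + 1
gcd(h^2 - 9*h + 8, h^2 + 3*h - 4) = h - 1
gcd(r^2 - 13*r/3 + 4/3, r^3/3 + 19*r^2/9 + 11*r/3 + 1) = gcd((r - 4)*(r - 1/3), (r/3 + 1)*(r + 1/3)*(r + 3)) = 1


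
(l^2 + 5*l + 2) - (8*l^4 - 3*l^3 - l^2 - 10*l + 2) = -8*l^4 + 3*l^3 + 2*l^2 + 15*l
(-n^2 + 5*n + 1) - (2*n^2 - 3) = -3*n^2 + 5*n + 4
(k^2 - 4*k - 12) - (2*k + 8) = k^2 - 6*k - 20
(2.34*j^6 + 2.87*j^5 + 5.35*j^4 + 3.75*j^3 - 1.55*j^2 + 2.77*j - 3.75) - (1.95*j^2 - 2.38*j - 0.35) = 2.34*j^6 + 2.87*j^5 + 5.35*j^4 + 3.75*j^3 - 3.5*j^2 + 5.15*j - 3.4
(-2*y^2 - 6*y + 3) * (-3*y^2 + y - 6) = 6*y^4 + 16*y^3 - 3*y^2 + 39*y - 18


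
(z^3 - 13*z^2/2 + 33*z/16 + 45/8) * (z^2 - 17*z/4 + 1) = z^5 - 43*z^4/4 + 491*z^3/16 - 617*z^2/64 - 699*z/32 + 45/8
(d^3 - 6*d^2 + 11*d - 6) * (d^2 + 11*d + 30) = d^5 + 5*d^4 - 25*d^3 - 65*d^2 + 264*d - 180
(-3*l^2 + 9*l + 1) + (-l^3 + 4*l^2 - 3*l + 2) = -l^3 + l^2 + 6*l + 3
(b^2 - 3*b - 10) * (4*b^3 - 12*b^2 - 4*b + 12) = 4*b^5 - 24*b^4 - 8*b^3 + 144*b^2 + 4*b - 120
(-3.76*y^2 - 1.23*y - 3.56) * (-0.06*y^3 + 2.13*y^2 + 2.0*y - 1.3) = 0.2256*y^5 - 7.935*y^4 - 9.9263*y^3 - 5.1548*y^2 - 5.521*y + 4.628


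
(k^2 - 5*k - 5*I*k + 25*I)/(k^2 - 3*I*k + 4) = (k^2 - 5*k - 5*I*k + 25*I)/(k^2 - 3*I*k + 4)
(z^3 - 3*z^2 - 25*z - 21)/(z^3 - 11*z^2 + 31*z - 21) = (z^2 + 4*z + 3)/(z^2 - 4*z + 3)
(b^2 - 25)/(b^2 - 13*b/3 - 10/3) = 3*(b + 5)/(3*b + 2)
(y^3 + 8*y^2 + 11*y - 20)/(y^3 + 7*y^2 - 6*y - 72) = (y^2 + 4*y - 5)/(y^2 + 3*y - 18)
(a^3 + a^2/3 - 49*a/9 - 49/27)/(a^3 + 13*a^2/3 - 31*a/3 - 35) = (a^2 - 2*a - 7/9)/(a^2 + 2*a - 15)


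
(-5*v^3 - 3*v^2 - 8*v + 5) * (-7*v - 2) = 35*v^4 + 31*v^3 + 62*v^2 - 19*v - 10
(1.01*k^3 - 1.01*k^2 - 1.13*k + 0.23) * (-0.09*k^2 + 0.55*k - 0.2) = -0.0909*k^5 + 0.6464*k^4 - 0.6558*k^3 - 0.4402*k^2 + 0.3525*k - 0.046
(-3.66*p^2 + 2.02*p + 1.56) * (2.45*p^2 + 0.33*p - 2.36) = -8.967*p^4 + 3.7412*p^3 + 13.1262*p^2 - 4.2524*p - 3.6816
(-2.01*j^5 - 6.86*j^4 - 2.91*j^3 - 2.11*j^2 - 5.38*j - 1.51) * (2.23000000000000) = -4.4823*j^5 - 15.2978*j^4 - 6.4893*j^3 - 4.7053*j^2 - 11.9974*j - 3.3673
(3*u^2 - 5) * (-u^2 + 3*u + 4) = -3*u^4 + 9*u^3 + 17*u^2 - 15*u - 20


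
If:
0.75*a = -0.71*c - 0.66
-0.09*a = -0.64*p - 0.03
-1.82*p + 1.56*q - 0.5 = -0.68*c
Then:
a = 1.60123605708632*q - 1.07447063234982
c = 0.205426724313189 - 1.69144653917569*q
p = 0.225173820527764*q - 0.197972432674193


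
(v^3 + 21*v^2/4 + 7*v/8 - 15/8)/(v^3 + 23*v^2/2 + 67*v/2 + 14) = (8*v^3 + 42*v^2 + 7*v - 15)/(4*(2*v^3 + 23*v^2 + 67*v + 28))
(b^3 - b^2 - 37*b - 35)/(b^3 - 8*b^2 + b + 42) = (b^2 + 6*b + 5)/(b^2 - b - 6)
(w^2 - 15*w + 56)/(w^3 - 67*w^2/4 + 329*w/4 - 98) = 4/(4*w - 7)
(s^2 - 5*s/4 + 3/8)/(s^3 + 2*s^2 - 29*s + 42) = (8*s^2 - 10*s + 3)/(8*(s^3 + 2*s^2 - 29*s + 42))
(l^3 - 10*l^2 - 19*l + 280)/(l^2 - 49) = (l^2 - 3*l - 40)/(l + 7)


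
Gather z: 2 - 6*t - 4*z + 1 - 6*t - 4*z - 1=-12*t - 8*z + 2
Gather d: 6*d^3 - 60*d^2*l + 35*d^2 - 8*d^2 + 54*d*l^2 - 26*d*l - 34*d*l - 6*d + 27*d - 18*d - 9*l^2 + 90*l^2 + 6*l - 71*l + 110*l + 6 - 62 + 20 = 6*d^3 + d^2*(27 - 60*l) + d*(54*l^2 - 60*l + 3) + 81*l^2 + 45*l - 36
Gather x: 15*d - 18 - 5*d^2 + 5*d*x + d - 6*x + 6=-5*d^2 + 16*d + x*(5*d - 6) - 12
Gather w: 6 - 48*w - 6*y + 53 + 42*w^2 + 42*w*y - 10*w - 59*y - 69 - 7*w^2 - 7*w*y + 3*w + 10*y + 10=35*w^2 + w*(35*y - 55) - 55*y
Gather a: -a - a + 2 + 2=4 - 2*a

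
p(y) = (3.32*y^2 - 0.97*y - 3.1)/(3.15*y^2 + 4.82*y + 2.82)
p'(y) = (-6.3*y - 4.82)*(3.32*y^2 - 0.97*y - 3.1)/(3.15*y^2 + 4.82*y + 2.82)^2 + (6.64*y - 0.97)/(3.15*y^2 + 4.82*y + 2.82) = (19.0579*y^2 + 38.2548*y + 12.2066)/(9.9225*y^4 + 30.366*y^3 + 40.9984*y^2 + 27.1848*y + 7.9524)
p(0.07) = -0.99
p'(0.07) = 1.49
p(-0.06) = -1.19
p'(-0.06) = 1.54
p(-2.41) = 1.95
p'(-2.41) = 0.34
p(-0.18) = -1.37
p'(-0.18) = 1.41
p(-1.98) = 2.10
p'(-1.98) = 0.35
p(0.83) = -0.18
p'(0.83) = 0.71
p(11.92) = 0.90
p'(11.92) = 0.01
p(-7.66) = 1.32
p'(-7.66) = 0.04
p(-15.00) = 1.19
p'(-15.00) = 0.01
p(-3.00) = 1.78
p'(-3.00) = 0.25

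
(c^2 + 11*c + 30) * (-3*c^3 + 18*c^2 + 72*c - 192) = -3*c^5 - 15*c^4 + 180*c^3 + 1140*c^2 + 48*c - 5760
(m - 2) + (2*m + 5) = 3*m + 3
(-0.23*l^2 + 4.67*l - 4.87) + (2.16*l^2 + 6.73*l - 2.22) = 1.93*l^2 + 11.4*l - 7.09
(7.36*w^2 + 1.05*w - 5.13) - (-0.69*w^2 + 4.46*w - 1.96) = 8.05*w^2 - 3.41*w - 3.17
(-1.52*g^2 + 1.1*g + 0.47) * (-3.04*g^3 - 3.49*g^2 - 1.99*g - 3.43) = 4.6208*g^5 + 1.9608*g^4 - 2.243*g^3 + 1.3843*g^2 - 4.7083*g - 1.6121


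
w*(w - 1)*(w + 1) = w^3 - w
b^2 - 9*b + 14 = (b - 7)*(b - 2)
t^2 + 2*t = t*(t + 2)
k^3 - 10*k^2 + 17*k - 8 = (k - 8)*(k - 1)^2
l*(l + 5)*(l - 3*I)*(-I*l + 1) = -I*l^4 - 2*l^3 - 5*I*l^3 - 10*l^2 - 3*I*l^2 - 15*I*l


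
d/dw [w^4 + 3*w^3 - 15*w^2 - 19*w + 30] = 4*w^3 + 9*w^2 - 30*w - 19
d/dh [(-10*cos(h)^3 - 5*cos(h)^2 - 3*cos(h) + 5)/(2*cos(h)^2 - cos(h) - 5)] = (20*cos(h)^4 - 20*cos(h)^3 - 161*cos(h)^2 - 30*cos(h) - 20)*sin(h)/(cos(h) - cos(2*h) + 4)^2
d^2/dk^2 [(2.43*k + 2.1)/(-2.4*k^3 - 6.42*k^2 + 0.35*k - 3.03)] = (-83.9808*k^5 - 369.80064*k^4 - 722.102904*k^3 - 296.69112*k^2 + 403.558308*k + 76.03239)/(13.824*k^9 + 110.9376*k^8 + 290.71008*k^7 + 284.610888*k^6 + 237.72222*k^5 + 361.745226*k^4 + 25.209145*k^3 + 177.937659*k^2 - 9.639945*k + 27.818127)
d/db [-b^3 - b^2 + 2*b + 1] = -3*b^2 - 2*b + 2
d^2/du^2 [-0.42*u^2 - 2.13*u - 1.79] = -0.840000000000000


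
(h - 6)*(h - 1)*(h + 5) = h^3 - 2*h^2 - 29*h + 30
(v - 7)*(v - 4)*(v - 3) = v^3 - 14*v^2 + 61*v - 84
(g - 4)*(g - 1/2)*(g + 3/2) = g^3 - 3*g^2 - 19*g/4 + 3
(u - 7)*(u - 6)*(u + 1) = u^3 - 12*u^2 + 29*u + 42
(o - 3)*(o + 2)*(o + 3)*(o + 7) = o^4 + 9*o^3 + 5*o^2 - 81*o - 126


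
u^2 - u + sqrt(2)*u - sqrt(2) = (u - 1)*(u + sqrt(2))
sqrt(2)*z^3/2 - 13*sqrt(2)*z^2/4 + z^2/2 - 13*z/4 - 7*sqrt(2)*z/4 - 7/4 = (z - 7)*(z + 1/2)*(sqrt(2)*z/2 + 1/2)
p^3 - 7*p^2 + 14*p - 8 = (p - 4)*(p - 2)*(p - 1)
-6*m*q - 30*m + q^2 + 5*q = (-6*m + q)*(q + 5)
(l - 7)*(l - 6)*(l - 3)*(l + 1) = l^4 - 15*l^3 + 65*l^2 - 45*l - 126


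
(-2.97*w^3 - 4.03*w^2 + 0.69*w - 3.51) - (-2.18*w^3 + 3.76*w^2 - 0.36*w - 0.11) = -0.79*w^3 - 7.79*w^2 + 1.05*w - 3.4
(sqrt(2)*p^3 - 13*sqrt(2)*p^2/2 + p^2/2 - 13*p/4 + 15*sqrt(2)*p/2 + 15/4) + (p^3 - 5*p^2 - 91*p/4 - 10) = p^3 + sqrt(2)*p^3 - 13*sqrt(2)*p^2/2 - 9*p^2/2 - 26*p + 15*sqrt(2)*p/2 - 25/4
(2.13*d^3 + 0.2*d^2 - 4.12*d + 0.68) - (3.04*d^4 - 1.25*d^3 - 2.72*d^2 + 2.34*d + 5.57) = -3.04*d^4 + 3.38*d^3 + 2.92*d^2 - 6.46*d - 4.89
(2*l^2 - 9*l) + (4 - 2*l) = 2*l^2 - 11*l + 4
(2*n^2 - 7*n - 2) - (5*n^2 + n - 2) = -3*n^2 - 8*n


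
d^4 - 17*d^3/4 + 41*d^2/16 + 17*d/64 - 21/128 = (d - 7/2)*(d - 3/4)*(d - 1/4)*(d + 1/4)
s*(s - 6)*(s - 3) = s^3 - 9*s^2 + 18*s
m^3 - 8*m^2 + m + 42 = (m - 7)*(m - 3)*(m + 2)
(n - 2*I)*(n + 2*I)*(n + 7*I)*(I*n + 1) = I*n^4 - 6*n^3 + 11*I*n^2 - 24*n + 28*I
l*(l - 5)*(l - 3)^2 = l^4 - 11*l^3 + 39*l^2 - 45*l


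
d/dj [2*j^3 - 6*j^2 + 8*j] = 6*j^2 - 12*j + 8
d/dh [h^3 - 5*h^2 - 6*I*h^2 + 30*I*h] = 3*h^2 - 10*h - 12*I*h + 30*I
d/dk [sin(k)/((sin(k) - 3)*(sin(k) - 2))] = (cos(k)^2 + 5)*cos(k)/((sin(k) - 3)^2*(sin(k) - 2)^2)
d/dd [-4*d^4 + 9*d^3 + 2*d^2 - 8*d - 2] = -16*d^3 + 27*d^2 + 4*d - 8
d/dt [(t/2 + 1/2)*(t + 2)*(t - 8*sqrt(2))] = 3*t^2/2 - 8*sqrt(2)*t + 3*t - 12*sqrt(2) + 1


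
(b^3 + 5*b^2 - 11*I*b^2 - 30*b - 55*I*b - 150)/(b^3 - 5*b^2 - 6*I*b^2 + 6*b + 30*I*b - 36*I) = (b^2 + 5*b*(1 - I) - 25*I)/(b^2 - 5*b + 6)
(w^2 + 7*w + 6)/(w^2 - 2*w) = (w^2 + 7*w + 6)/(w*(w - 2))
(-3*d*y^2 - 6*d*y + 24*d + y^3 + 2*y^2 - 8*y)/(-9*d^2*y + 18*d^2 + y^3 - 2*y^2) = (y + 4)/(3*d + y)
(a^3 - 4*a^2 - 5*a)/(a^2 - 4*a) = (a^2 - 4*a - 5)/(a - 4)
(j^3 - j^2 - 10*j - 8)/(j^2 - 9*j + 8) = (j^3 - j^2 - 10*j - 8)/(j^2 - 9*j + 8)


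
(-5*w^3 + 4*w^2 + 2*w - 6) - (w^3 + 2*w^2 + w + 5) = -6*w^3 + 2*w^2 + w - 11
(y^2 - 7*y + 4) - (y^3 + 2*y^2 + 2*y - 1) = -y^3 - y^2 - 9*y + 5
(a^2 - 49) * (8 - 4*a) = -4*a^3 + 8*a^2 + 196*a - 392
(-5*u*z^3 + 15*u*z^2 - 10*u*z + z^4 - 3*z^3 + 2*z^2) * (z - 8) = -5*u*z^4 + 55*u*z^3 - 130*u*z^2 + 80*u*z + z^5 - 11*z^4 + 26*z^3 - 16*z^2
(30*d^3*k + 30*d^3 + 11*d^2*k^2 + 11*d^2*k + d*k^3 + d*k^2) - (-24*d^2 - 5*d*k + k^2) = 30*d^3*k + 30*d^3 + 11*d^2*k^2 + 11*d^2*k + 24*d^2 + d*k^3 + d*k^2 + 5*d*k - k^2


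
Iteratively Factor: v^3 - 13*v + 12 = (v + 4)*(v^2 - 4*v + 3) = (v - 3)*(v + 4)*(v - 1)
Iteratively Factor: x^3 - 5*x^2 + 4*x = (x - 1)*(x^2 - 4*x) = (x - 4)*(x - 1)*(x)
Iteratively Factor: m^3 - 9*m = (m - 3)*(m^2 + 3*m) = (m - 3)*(m + 3)*(m)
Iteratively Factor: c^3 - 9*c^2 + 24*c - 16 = (c - 4)*(c^2 - 5*c + 4) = (c - 4)^2*(c - 1)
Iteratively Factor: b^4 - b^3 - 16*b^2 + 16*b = (b - 4)*(b^3 + 3*b^2 - 4*b) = b*(b - 4)*(b^2 + 3*b - 4) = b*(b - 4)*(b + 4)*(b - 1)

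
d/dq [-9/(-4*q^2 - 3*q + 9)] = 9*(-8*q - 3)/(4*q^2 + 3*q - 9)^2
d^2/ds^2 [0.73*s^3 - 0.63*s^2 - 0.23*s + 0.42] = 4.38*s - 1.26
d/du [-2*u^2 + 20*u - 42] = 20 - 4*u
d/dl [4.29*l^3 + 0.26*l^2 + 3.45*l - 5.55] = 12.87*l^2 + 0.52*l + 3.45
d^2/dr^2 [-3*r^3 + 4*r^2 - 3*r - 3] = 8 - 18*r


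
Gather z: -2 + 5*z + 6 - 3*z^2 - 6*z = -3*z^2 - z + 4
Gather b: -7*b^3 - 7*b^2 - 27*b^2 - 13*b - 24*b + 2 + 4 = -7*b^3 - 34*b^2 - 37*b + 6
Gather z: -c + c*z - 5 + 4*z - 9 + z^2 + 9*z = -c + z^2 + z*(c + 13) - 14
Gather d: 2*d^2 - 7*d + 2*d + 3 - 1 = 2*d^2 - 5*d + 2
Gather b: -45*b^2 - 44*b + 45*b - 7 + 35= -45*b^2 + b + 28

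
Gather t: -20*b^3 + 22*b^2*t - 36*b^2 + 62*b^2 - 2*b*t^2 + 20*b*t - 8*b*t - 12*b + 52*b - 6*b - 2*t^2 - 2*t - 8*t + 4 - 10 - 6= -20*b^3 + 26*b^2 + 34*b + t^2*(-2*b - 2) + t*(22*b^2 + 12*b - 10) - 12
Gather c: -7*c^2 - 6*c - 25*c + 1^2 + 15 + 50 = -7*c^2 - 31*c + 66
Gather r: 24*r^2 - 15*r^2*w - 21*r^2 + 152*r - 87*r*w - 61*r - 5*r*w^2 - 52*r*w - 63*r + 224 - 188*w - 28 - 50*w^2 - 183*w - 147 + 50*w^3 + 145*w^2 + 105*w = r^2*(3 - 15*w) + r*(-5*w^2 - 139*w + 28) + 50*w^3 + 95*w^2 - 266*w + 49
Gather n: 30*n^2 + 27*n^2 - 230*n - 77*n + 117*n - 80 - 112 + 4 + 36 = 57*n^2 - 190*n - 152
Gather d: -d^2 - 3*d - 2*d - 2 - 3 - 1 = -d^2 - 5*d - 6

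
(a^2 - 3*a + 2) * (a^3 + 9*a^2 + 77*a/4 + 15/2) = a^5 + 6*a^4 - 23*a^3/4 - 129*a^2/4 + 16*a + 15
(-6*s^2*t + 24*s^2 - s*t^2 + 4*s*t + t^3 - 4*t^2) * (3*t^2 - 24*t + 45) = -18*s^2*t^3 + 216*s^2*t^2 - 846*s^2*t + 1080*s^2 - 3*s*t^4 + 36*s*t^3 - 141*s*t^2 + 180*s*t + 3*t^5 - 36*t^4 + 141*t^3 - 180*t^2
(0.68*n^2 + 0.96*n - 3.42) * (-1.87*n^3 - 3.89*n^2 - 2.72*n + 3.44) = -1.2716*n^5 - 4.4404*n^4 + 0.8114*n^3 + 13.0318*n^2 + 12.6048*n - 11.7648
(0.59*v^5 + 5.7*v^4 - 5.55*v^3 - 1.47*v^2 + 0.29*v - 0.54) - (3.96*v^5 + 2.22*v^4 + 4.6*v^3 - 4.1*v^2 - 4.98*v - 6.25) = -3.37*v^5 + 3.48*v^4 - 10.15*v^3 + 2.63*v^2 + 5.27*v + 5.71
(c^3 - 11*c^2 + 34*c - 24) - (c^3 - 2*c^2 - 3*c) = -9*c^2 + 37*c - 24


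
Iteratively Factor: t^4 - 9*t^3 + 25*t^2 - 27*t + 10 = (t - 1)*(t^3 - 8*t^2 + 17*t - 10) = (t - 2)*(t - 1)*(t^2 - 6*t + 5) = (t - 2)*(t - 1)^2*(t - 5)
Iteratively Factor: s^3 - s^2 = (s - 1)*(s^2) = s*(s - 1)*(s)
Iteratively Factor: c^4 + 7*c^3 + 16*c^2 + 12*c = (c + 2)*(c^3 + 5*c^2 + 6*c) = c*(c + 2)*(c^2 + 5*c + 6) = c*(c + 2)^2*(c + 3)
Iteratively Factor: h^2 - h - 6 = (h + 2)*(h - 3)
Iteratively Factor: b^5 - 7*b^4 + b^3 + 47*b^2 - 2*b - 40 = (b - 4)*(b^4 - 3*b^3 - 11*b^2 + 3*b + 10) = (b - 4)*(b - 1)*(b^3 - 2*b^2 - 13*b - 10) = (b - 4)*(b - 1)*(b + 2)*(b^2 - 4*b - 5) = (b - 4)*(b - 1)*(b + 1)*(b + 2)*(b - 5)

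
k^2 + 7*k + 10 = (k + 2)*(k + 5)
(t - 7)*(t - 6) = t^2 - 13*t + 42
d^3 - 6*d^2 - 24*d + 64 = (d - 8)*(d - 2)*(d + 4)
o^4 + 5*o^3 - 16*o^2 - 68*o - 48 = (o - 4)*(o + 1)*(o + 2)*(o + 6)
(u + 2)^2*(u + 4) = u^3 + 8*u^2 + 20*u + 16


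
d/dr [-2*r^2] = -4*r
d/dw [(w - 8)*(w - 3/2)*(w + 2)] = 3*w^2 - 15*w - 7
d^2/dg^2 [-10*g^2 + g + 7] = -20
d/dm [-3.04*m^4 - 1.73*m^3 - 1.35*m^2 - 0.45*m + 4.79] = -12.16*m^3 - 5.19*m^2 - 2.7*m - 0.45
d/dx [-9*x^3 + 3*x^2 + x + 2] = -27*x^2 + 6*x + 1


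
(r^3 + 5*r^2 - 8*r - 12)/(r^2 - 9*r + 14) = (r^2 + 7*r + 6)/(r - 7)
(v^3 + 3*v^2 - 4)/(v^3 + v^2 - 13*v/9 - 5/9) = 9*(v^2 + 4*v + 4)/(9*v^2 + 18*v + 5)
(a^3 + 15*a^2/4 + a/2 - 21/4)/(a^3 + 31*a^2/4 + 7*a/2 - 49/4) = (a + 3)/(a + 7)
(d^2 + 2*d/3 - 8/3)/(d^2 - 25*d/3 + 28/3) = (d + 2)/(d - 7)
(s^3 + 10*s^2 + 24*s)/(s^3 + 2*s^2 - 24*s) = (s + 4)/(s - 4)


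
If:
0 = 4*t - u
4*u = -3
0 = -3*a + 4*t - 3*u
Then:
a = 1/2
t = -3/16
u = -3/4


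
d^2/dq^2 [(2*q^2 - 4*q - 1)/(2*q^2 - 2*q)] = (-2*q^3 - 3*q^2 + 3*q - 1)/(q^3*(q^3 - 3*q^2 + 3*q - 1))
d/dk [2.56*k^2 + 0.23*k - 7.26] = 5.12*k + 0.23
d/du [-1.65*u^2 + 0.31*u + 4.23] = 0.31 - 3.3*u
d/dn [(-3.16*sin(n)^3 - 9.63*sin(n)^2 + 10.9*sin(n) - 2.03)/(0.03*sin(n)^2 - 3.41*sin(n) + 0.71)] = (-0.0948*sin(n)^4 + 21.5512*sin(n)^3 + 25.7805*sin(n)^2 - 13.5528*sin(n) + 0.8167)*cos(n)/(0.0009*sin(n)^4 - 0.2046*sin(n)^3 + 11.6707*sin(n)^2 - 4.8422*sin(n) + 0.5041)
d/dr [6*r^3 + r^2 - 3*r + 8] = 18*r^2 + 2*r - 3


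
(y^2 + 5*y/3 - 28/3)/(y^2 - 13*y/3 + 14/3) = (y + 4)/(y - 2)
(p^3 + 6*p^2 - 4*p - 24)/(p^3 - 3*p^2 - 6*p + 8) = (p^2 + 4*p - 12)/(p^2 - 5*p + 4)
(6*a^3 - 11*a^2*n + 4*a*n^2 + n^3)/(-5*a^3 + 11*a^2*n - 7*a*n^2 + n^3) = (-6*a - n)/(5*a - n)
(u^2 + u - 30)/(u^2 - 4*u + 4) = (u^2 + u - 30)/(u^2 - 4*u + 4)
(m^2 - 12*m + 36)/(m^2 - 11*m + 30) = (m - 6)/(m - 5)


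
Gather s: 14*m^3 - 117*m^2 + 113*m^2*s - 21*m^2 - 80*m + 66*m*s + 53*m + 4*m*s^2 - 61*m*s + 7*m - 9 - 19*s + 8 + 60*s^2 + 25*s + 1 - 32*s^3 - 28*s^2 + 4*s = 14*m^3 - 138*m^2 - 20*m - 32*s^3 + s^2*(4*m + 32) + s*(113*m^2 + 5*m + 10)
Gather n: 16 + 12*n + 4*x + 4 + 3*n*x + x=n*(3*x + 12) + 5*x + 20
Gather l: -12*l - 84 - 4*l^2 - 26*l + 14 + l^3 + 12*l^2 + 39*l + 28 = l^3 + 8*l^2 + l - 42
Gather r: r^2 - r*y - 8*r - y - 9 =r^2 + r*(-y - 8) - y - 9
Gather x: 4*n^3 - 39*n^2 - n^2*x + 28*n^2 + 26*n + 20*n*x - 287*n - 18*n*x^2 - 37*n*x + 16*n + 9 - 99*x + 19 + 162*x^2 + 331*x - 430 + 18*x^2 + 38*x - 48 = 4*n^3 - 11*n^2 - 245*n + x^2*(180 - 18*n) + x*(-n^2 - 17*n + 270) - 450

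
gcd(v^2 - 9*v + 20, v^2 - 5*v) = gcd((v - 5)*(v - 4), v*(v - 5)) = v - 5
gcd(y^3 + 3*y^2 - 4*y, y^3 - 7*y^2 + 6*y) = y^2 - y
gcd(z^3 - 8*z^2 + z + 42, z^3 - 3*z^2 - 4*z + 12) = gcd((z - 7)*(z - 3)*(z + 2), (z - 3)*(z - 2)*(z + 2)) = z^2 - z - 6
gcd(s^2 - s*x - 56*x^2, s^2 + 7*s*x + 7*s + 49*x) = s + 7*x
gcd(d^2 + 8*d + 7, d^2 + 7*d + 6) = d + 1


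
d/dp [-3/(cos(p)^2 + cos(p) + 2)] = -3*(2*cos(p) + 1)*sin(p)/(cos(p)^2 + cos(p) + 2)^2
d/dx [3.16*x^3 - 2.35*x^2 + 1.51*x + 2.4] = 9.48*x^2 - 4.7*x + 1.51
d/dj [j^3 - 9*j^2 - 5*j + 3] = 3*j^2 - 18*j - 5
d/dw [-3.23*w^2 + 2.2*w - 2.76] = 2.2 - 6.46*w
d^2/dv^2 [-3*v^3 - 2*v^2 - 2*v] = -18*v - 4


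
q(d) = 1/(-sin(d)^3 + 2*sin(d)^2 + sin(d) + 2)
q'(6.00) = 0.09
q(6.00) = 0.53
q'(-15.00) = -0.36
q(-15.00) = 0.40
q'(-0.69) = 0.36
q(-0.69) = 0.41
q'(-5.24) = -0.08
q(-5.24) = 0.27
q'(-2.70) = -0.28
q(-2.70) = 0.50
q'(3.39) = -0.04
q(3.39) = 0.53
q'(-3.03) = 0.14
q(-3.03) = 0.52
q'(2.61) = 0.23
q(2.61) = 0.35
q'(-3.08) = 0.20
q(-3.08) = 0.51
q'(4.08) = -0.27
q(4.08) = 0.33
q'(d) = (3*sin(d)^2*cos(d) - 4*sin(d)*cos(d) - cos(d))/(-sin(d)^3 + 2*sin(d)^2 + sin(d) + 2)^2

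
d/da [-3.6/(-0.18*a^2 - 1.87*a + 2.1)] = (-1.296*a - 6.732)/(0.18*a^2 + 1.87*a - 2.1)^2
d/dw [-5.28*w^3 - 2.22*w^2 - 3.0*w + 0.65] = -15.84*w^2 - 4.44*w - 3.0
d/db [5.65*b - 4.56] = 5.65000000000000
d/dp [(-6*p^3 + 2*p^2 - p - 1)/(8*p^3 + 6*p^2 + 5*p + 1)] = 2*(-26*p^4 - 22*p^3 + 11*p^2 + 8*p + 2)/(64*p^6 + 96*p^5 + 116*p^4 + 76*p^3 + 37*p^2 + 10*p + 1)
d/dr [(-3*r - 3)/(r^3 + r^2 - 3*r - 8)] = 3*(-r^3 - r^2 + 3*r + (r + 1)*(3*r^2 + 2*r - 3) + 8)/(r^3 + r^2 - 3*r - 8)^2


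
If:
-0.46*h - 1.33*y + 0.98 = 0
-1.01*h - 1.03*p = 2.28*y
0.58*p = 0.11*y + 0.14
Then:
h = -13.47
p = 1.26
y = 5.40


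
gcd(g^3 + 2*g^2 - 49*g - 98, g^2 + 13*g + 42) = g + 7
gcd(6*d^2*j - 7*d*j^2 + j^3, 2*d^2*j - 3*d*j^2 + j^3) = d*j - j^2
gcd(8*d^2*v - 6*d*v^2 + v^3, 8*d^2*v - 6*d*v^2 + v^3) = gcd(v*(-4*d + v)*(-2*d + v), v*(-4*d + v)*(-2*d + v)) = 8*d^2*v - 6*d*v^2 + v^3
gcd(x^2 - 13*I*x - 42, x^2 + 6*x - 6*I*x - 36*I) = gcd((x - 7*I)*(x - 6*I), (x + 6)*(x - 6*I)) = x - 6*I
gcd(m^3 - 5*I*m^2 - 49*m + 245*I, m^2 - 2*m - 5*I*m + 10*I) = m - 5*I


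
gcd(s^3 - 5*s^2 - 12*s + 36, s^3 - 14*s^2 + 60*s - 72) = s^2 - 8*s + 12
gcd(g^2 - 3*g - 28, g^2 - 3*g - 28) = g^2 - 3*g - 28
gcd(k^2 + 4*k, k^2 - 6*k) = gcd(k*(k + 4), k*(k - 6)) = k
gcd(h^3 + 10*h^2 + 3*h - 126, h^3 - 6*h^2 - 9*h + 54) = h - 3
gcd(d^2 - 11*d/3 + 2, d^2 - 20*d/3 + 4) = d - 2/3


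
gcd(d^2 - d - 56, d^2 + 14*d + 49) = d + 7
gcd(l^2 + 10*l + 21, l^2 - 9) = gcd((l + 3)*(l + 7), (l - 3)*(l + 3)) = l + 3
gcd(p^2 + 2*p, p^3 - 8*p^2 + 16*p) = p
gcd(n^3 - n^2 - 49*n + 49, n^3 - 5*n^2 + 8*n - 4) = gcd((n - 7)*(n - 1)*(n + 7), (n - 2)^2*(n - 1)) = n - 1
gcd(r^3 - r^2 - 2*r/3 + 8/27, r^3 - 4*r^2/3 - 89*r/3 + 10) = r - 1/3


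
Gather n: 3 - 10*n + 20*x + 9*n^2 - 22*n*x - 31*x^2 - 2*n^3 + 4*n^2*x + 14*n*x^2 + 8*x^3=-2*n^3 + n^2*(4*x + 9) + n*(14*x^2 - 22*x - 10) + 8*x^3 - 31*x^2 + 20*x + 3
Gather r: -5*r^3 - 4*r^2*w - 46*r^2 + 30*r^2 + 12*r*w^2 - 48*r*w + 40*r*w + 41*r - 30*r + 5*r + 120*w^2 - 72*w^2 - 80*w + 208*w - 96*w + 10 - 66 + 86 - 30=-5*r^3 + r^2*(-4*w - 16) + r*(12*w^2 - 8*w + 16) + 48*w^2 + 32*w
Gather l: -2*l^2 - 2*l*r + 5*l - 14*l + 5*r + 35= -2*l^2 + l*(-2*r - 9) + 5*r + 35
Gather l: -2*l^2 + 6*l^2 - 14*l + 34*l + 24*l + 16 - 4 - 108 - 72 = 4*l^2 + 44*l - 168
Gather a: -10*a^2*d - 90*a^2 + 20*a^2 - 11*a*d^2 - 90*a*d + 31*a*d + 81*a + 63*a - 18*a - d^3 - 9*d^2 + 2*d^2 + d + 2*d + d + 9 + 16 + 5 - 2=a^2*(-10*d - 70) + a*(-11*d^2 - 59*d + 126) - d^3 - 7*d^2 + 4*d + 28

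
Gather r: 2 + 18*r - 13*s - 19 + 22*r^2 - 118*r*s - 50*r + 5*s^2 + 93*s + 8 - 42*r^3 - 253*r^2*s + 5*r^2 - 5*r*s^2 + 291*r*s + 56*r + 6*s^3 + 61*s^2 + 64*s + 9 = -42*r^3 + r^2*(27 - 253*s) + r*(-5*s^2 + 173*s + 24) + 6*s^3 + 66*s^2 + 144*s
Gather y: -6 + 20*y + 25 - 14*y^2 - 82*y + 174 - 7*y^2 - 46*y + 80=-21*y^2 - 108*y + 273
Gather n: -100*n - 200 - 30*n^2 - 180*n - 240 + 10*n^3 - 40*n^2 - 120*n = 10*n^3 - 70*n^2 - 400*n - 440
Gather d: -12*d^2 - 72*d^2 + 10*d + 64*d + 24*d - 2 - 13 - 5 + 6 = -84*d^2 + 98*d - 14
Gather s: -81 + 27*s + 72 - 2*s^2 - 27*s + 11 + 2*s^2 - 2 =0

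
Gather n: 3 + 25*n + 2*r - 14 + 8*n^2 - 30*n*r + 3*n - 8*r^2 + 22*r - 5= 8*n^2 + n*(28 - 30*r) - 8*r^2 + 24*r - 16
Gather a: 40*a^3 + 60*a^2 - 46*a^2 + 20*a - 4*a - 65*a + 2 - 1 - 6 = 40*a^3 + 14*a^2 - 49*a - 5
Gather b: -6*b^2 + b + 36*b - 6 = -6*b^2 + 37*b - 6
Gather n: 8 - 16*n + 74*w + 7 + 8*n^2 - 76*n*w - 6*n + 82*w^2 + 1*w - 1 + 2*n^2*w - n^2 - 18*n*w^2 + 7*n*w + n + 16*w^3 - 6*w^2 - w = n^2*(2*w + 7) + n*(-18*w^2 - 69*w - 21) + 16*w^3 + 76*w^2 + 74*w + 14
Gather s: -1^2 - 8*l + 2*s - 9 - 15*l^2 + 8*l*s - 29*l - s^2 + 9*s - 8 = -15*l^2 - 37*l - s^2 + s*(8*l + 11) - 18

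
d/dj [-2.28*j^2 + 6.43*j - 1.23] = 6.43 - 4.56*j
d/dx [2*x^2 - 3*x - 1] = 4*x - 3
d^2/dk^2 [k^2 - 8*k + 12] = 2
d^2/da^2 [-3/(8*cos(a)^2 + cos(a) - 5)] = 3*(256*sin(a)^4 - 289*sin(a)^2 - 25*cos(a) + 6*cos(3*a) - 49)/(-8*sin(a)^2 + cos(a) + 3)^3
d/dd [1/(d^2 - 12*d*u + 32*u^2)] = 2*(-d + 6*u)/(d^2 - 12*d*u + 32*u^2)^2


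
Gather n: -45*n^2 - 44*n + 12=-45*n^2 - 44*n + 12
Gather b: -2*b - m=-2*b - m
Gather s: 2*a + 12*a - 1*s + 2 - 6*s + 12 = 14*a - 7*s + 14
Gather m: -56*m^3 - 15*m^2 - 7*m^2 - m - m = -56*m^3 - 22*m^2 - 2*m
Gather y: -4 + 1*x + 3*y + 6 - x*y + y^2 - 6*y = x + y^2 + y*(-x - 3) + 2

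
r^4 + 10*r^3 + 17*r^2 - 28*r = r*(r - 1)*(r + 4)*(r + 7)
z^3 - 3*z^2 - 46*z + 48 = (z - 8)*(z - 1)*(z + 6)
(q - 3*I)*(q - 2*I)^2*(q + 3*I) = q^4 - 4*I*q^3 + 5*q^2 - 36*I*q - 36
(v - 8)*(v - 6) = v^2 - 14*v + 48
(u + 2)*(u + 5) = u^2 + 7*u + 10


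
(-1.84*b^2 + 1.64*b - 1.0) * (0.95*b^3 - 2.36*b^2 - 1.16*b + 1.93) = -1.748*b^5 + 5.9004*b^4 - 2.686*b^3 - 3.0936*b^2 + 4.3252*b - 1.93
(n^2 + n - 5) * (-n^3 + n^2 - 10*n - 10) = -n^5 - 4*n^3 - 25*n^2 + 40*n + 50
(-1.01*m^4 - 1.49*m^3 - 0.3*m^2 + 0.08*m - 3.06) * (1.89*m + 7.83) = -1.9089*m^5 - 10.7244*m^4 - 12.2337*m^3 - 2.1978*m^2 - 5.157*m - 23.9598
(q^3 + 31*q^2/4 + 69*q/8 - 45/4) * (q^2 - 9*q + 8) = q^5 - 5*q^4/4 - 425*q^3/8 - 215*q^2/8 + 681*q/4 - 90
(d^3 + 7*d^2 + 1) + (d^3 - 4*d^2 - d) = 2*d^3 + 3*d^2 - d + 1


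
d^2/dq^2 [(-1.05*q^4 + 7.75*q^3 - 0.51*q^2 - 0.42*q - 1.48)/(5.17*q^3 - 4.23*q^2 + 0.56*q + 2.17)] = (-5.6843418860808e-14*q^8 + 280.212401999999*q^6 - 116.381118*q^5 - 1398.24087*q^4 + 709.67048*q^3 - 158.968458*q^2 + 316.491294*q - 31.880702)/(138.188413*q^9 - 339.189741*q^8 + 322.423431*q^7 + 24.8379959999999*q^6 - 249.811674*q^5 + 150.198699*q^4 + 42.368879*q^3 - 57.714405*q^2 + 7.910952*q + 10.218313)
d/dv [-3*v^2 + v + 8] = 1 - 6*v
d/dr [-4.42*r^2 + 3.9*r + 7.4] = 3.9 - 8.84*r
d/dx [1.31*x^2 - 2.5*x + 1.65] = 2.62*x - 2.5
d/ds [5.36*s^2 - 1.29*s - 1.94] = 10.72*s - 1.29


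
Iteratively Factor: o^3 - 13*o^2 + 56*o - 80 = (o - 4)*(o^2 - 9*o + 20) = (o - 5)*(o - 4)*(o - 4)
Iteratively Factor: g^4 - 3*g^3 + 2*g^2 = (g)*(g^3 - 3*g^2 + 2*g) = g^2*(g^2 - 3*g + 2) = g^2*(g - 1)*(g - 2)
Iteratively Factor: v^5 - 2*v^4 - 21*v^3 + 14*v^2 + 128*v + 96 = (v + 3)*(v^4 - 5*v^3 - 6*v^2 + 32*v + 32) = (v + 1)*(v + 3)*(v^3 - 6*v^2 + 32) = (v - 4)*(v + 1)*(v + 3)*(v^2 - 2*v - 8) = (v - 4)*(v + 1)*(v + 2)*(v + 3)*(v - 4)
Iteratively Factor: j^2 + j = (j)*(j + 1)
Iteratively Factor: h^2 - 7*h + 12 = (h - 4)*(h - 3)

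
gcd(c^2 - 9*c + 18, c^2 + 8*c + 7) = 1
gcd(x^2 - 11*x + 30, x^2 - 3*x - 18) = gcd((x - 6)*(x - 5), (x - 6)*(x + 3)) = x - 6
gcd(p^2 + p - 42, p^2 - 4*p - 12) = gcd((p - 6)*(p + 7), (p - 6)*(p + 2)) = p - 6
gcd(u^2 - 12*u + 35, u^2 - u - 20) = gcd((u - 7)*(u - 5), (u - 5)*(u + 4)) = u - 5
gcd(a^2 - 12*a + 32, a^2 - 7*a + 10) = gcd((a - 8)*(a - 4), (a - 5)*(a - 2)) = 1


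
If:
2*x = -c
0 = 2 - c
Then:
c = 2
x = -1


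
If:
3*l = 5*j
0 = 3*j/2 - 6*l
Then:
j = 0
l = 0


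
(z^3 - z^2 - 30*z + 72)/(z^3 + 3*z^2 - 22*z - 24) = (z - 3)/(z + 1)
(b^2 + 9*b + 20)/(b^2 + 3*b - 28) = (b^2 + 9*b + 20)/(b^2 + 3*b - 28)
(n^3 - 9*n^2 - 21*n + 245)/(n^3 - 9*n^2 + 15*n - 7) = (n^2 - 2*n - 35)/(n^2 - 2*n + 1)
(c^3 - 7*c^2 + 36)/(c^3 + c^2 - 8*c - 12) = (c - 6)/(c + 2)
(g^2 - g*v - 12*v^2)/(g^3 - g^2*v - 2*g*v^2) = (-g^2 + g*v + 12*v^2)/(g*(-g^2 + g*v + 2*v^2))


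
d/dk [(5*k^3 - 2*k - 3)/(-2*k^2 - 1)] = (-10*k^4 - 19*k^2 - 12*k + 2)/(4*k^4 + 4*k^2 + 1)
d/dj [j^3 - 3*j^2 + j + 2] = 3*j^2 - 6*j + 1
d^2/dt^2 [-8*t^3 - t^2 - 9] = -48*t - 2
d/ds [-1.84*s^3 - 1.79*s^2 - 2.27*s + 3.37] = -5.52*s^2 - 3.58*s - 2.27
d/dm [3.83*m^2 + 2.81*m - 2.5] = 7.66*m + 2.81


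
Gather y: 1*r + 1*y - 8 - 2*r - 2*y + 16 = -r - y + 8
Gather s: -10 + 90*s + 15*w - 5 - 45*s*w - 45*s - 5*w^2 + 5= s*(45 - 45*w) - 5*w^2 + 15*w - 10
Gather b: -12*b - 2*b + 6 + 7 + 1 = 14 - 14*b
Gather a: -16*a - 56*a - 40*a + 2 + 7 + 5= 14 - 112*a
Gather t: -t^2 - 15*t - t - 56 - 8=-t^2 - 16*t - 64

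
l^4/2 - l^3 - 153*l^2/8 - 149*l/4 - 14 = (l/2 + 1)*(l - 8)*(l + 1/2)*(l + 7/2)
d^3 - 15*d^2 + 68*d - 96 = (d - 8)*(d - 4)*(d - 3)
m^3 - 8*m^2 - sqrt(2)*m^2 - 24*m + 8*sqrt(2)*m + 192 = (m - 8)*(m - 4*sqrt(2))*(m + 3*sqrt(2))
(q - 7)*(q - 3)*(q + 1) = q^3 - 9*q^2 + 11*q + 21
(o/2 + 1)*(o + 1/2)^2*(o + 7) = o^4/2 + 5*o^3 + 93*o^2/8 + 65*o/8 + 7/4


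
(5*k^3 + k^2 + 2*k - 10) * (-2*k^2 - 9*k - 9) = -10*k^5 - 47*k^4 - 58*k^3 - 7*k^2 + 72*k + 90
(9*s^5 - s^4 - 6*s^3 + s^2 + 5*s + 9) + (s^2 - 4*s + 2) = 9*s^5 - s^4 - 6*s^3 + 2*s^2 + s + 11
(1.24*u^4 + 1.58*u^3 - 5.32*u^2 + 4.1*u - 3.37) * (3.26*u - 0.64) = 4.0424*u^5 + 4.3572*u^4 - 18.3544*u^3 + 16.7708*u^2 - 13.6102*u + 2.1568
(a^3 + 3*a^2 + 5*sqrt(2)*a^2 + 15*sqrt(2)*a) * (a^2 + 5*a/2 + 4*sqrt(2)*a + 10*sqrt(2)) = a^5 + 11*a^4/2 + 9*sqrt(2)*a^4 + 95*a^3/2 + 99*sqrt(2)*a^3/2 + 135*sqrt(2)*a^2/2 + 220*a^2 + 300*a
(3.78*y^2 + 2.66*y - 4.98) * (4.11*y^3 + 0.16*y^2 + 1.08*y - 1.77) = 15.5358*y^5 + 11.5374*y^4 - 15.9598*y^3 - 4.6146*y^2 - 10.0866*y + 8.8146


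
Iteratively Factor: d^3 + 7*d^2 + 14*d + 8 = (d + 2)*(d^2 + 5*d + 4) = (d + 2)*(d + 4)*(d + 1)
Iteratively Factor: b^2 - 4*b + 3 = (b - 1)*(b - 3)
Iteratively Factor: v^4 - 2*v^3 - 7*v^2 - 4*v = (v - 4)*(v^3 + 2*v^2 + v) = (v - 4)*(v + 1)*(v^2 + v) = (v - 4)*(v + 1)^2*(v)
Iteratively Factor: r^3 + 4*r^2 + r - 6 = (r + 2)*(r^2 + 2*r - 3) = (r + 2)*(r + 3)*(r - 1)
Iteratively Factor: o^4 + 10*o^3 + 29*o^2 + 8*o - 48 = (o + 4)*(o^3 + 6*o^2 + 5*o - 12) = (o + 4)^2*(o^2 + 2*o - 3) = (o - 1)*(o + 4)^2*(o + 3)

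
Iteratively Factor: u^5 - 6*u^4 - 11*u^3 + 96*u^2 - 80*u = (u - 5)*(u^4 - u^3 - 16*u^2 + 16*u) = (u - 5)*(u - 4)*(u^3 + 3*u^2 - 4*u) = u*(u - 5)*(u - 4)*(u^2 + 3*u - 4) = u*(u - 5)*(u - 4)*(u + 4)*(u - 1)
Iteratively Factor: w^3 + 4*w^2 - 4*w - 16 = (w + 2)*(w^2 + 2*w - 8) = (w + 2)*(w + 4)*(w - 2)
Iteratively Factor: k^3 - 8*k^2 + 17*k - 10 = (k - 1)*(k^2 - 7*k + 10) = (k - 2)*(k - 1)*(k - 5)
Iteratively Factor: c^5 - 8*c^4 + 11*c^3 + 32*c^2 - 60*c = (c)*(c^4 - 8*c^3 + 11*c^2 + 32*c - 60) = c*(c + 2)*(c^3 - 10*c^2 + 31*c - 30) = c*(c - 3)*(c + 2)*(c^2 - 7*c + 10) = c*(c - 5)*(c - 3)*(c + 2)*(c - 2)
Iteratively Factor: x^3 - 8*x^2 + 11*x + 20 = (x - 4)*(x^2 - 4*x - 5) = (x - 4)*(x + 1)*(x - 5)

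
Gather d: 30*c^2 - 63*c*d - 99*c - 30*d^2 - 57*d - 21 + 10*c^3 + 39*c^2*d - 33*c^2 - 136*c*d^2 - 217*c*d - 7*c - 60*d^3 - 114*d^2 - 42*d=10*c^3 - 3*c^2 - 106*c - 60*d^3 + d^2*(-136*c - 144) + d*(39*c^2 - 280*c - 99) - 21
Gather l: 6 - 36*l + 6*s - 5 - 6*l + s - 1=-42*l + 7*s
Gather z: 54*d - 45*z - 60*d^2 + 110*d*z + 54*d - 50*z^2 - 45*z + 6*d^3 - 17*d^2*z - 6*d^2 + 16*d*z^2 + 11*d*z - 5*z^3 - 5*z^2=6*d^3 - 66*d^2 + 108*d - 5*z^3 + z^2*(16*d - 55) + z*(-17*d^2 + 121*d - 90)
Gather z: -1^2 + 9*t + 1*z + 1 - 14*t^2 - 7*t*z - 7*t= -14*t^2 + 2*t + z*(1 - 7*t)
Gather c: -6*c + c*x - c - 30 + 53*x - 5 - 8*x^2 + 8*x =c*(x - 7) - 8*x^2 + 61*x - 35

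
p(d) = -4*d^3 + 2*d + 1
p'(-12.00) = -1726.00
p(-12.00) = 6889.00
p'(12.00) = -1726.00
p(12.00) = -6887.00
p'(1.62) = -29.49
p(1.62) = -12.77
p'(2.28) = -60.38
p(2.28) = -41.85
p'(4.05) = -194.83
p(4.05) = -256.62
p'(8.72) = -910.46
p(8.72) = -2633.78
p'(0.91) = -7.94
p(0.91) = -0.19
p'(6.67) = -531.87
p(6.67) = -1172.62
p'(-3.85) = -175.87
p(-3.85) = 221.57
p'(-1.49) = -24.64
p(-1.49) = 11.25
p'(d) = 2 - 12*d^2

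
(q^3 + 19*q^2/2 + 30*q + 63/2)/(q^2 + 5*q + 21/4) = 2*(q^2 + 6*q + 9)/(2*q + 3)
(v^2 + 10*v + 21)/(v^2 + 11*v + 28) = (v + 3)/(v + 4)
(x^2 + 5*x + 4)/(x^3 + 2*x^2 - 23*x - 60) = (x + 1)/(x^2 - 2*x - 15)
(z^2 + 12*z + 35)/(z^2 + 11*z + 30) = (z + 7)/(z + 6)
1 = 1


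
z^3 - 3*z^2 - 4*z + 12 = (z - 3)*(z - 2)*(z + 2)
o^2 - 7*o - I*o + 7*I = (o - 7)*(o - I)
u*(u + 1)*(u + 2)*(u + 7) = u^4 + 10*u^3 + 23*u^2 + 14*u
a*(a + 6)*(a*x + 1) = a^3*x + 6*a^2*x + a^2 + 6*a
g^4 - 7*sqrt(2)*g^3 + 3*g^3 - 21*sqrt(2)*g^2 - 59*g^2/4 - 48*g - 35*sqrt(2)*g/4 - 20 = (g + 1/2)*(g + 5/2)*(g - 8*sqrt(2))*(g + sqrt(2))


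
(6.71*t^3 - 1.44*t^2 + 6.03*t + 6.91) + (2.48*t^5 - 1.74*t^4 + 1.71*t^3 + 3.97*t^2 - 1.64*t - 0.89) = 2.48*t^5 - 1.74*t^4 + 8.42*t^3 + 2.53*t^2 + 4.39*t + 6.02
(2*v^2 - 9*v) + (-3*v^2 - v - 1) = -v^2 - 10*v - 1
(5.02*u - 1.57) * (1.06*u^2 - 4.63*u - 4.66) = 5.3212*u^3 - 24.9068*u^2 - 16.1241*u + 7.3162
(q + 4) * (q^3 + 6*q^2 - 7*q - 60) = q^4 + 10*q^3 + 17*q^2 - 88*q - 240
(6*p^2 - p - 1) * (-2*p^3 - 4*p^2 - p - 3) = -12*p^5 - 22*p^4 - 13*p^2 + 4*p + 3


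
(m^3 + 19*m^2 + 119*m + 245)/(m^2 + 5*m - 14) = (m^2 + 12*m + 35)/(m - 2)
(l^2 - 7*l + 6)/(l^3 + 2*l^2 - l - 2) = (l - 6)/(l^2 + 3*l + 2)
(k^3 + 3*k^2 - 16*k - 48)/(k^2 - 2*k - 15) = (k^2 - 16)/(k - 5)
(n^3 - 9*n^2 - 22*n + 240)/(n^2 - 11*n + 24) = (n^2 - n - 30)/(n - 3)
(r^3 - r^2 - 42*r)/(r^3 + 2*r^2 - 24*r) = (r - 7)/(r - 4)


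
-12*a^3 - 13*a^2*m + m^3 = (-4*a + m)*(a + m)*(3*a + m)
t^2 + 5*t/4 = t*(t + 5/4)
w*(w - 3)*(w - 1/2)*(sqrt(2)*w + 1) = sqrt(2)*w^4 - 7*sqrt(2)*w^3/2 + w^3 - 7*w^2/2 + 3*sqrt(2)*w^2/2 + 3*w/2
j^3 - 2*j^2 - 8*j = j*(j - 4)*(j + 2)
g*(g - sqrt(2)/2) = g^2 - sqrt(2)*g/2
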